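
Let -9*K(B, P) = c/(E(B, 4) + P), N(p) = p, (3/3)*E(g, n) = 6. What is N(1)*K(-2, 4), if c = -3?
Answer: 1/30 ≈ 0.033333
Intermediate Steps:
E(g, n) = 6
K(B, P) = 1/(3*(6 + P)) (K(B, P) = -(-1)/(3*(6 + P)) = 1/(3*(6 + P)))
N(1)*K(-2, 4) = 1*(1/(3*(6 + 4))) = 1*((⅓)/10) = 1*((⅓)*(⅒)) = 1*(1/30) = 1/30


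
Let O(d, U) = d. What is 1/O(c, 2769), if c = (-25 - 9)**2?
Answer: 1/1156 ≈ 0.00086505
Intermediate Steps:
c = 1156 (c = (-34)**2 = 1156)
1/O(c, 2769) = 1/1156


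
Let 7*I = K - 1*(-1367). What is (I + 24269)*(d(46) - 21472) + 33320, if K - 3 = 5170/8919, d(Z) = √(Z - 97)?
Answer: -32794481788984/62433 + 1527410677*I*√51/62433 ≈ -5.2527e+8 + 1.7471e+5*I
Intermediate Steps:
d(Z) = √(-97 + Z)
K = 31927/8919 (K = 3 + 5170/8919 = 31927/8919 ≈ 3.5797)
I = 12224200/62433 (I = (31927/8919 - 1*(-1367))/7 = (31927/8919 + 1367)/7 = (⅐)*(12224200/8919) = 12224200/62433 ≈ 195.80)
(I + 24269)*(d(46) - 21472) + 33320 = (12224200/62433 + 24269)*(√(-97 + 46) - 21472) + 33320 = 1527410677*(√(-51) - 21472)/62433 + 33320 = 1527410677*(I*√51 - 21472)/62433 + 33320 = 1527410677*(-21472 + I*√51)/62433 + 33320 = (-32796562056544/62433 + 1527410677*I*√51/62433) + 33320 = -32794481788984/62433 + 1527410677*I*√51/62433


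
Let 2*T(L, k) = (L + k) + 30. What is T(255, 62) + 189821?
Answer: 379989/2 ≈ 1.8999e+5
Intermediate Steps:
T(L, k) = 15 + L/2 + k/2 (T(L, k) = ((L + k) + 30)/2 = (30 + L + k)/2 = 15 + L/2 + k/2)
T(255, 62) + 189821 = (15 + (1/2)*255 + (1/2)*62) + 189821 = (15 + 255/2 + 31) + 189821 = 347/2 + 189821 = 379989/2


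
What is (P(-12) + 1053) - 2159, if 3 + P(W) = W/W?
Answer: -1108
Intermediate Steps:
P(W) = -2 (P(W) = -3 + W/W = -3 + 1 = -2)
(P(-12) + 1053) - 2159 = (-2 + 1053) - 2159 = 1051 - 2159 = -1108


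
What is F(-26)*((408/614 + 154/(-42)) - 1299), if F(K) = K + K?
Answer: 62355488/921 ≈ 67704.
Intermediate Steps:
F(K) = 2*K
F(-26)*((408/614 + 154/(-42)) - 1299) = (2*(-26))*((408/614 + 154/(-42)) - 1299) = -52*((408*(1/614) + 154*(-1/42)) - 1299) = -52*((204/307 - 11/3) - 1299) = -52*(-2765/921 - 1299) = -52*(-1199144/921) = 62355488/921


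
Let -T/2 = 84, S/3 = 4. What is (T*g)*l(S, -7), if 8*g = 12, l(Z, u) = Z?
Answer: -3024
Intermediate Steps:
S = 12 (S = 3*4 = 12)
g = 3/2 (g = (1/8)*12 = 3/2 ≈ 1.5000)
T = -168 (T = -2*84 = -168)
(T*g)*l(S, -7) = -168*3/2*12 = -252*12 = -3024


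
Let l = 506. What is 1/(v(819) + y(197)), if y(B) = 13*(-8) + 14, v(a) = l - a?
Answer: -1/403 ≈ -0.0024814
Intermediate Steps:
v(a) = 506 - a
y(B) = -90 (y(B) = -104 + 14 = -90)
1/(v(819) + y(197)) = 1/((506 - 1*819) - 90) = 1/((506 - 819) - 90) = 1/(-313 - 90) = 1/(-403) = -1/403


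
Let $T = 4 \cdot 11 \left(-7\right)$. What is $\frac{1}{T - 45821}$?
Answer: $- \frac{1}{46129} \approx -2.1678 \cdot 10^{-5}$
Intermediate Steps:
$T = -308$ ($T = 44 \left(-7\right) = -308$)
$\frac{1}{T - 45821} = \frac{1}{-308 - 45821} = \frac{1}{-46129} = - \frac{1}{46129}$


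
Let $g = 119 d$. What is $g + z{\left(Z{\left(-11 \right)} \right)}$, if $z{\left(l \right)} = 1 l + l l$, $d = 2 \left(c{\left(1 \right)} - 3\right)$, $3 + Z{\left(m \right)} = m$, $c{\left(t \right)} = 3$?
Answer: $182$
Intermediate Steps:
$Z{\left(m \right)} = -3 + m$
$d = 0$ ($d = 2 \left(3 - 3\right) = 2 \cdot 0 = 0$)
$z{\left(l \right)} = l + l^{2}$
$g = 0$ ($g = 119 \cdot 0 = 0$)
$g + z{\left(Z{\left(-11 \right)} \right)} = 0 + \left(-3 - 11\right) \left(1 - 14\right) = 0 - 14 \left(1 - 14\right) = 0 - -182 = 0 + 182 = 182$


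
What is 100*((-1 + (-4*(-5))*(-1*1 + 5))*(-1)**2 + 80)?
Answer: 15900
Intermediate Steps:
100*((-1 + (-4*(-5))*(-1*1 + 5))*(-1)**2 + 80) = 100*((-1 + 20*(-1 + 5))*1 + 80) = 100*((-1 + 20*4)*1 + 80) = 100*((-1 + 80)*1 + 80) = 100*(79*1 + 80) = 100*(79 + 80) = 100*159 = 15900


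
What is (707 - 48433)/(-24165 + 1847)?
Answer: 23863/11159 ≈ 2.1385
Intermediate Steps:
(707 - 48433)/(-24165 + 1847) = -47726/(-22318) = -47726*(-1/22318) = 23863/11159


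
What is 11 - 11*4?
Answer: -33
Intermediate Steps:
11 - 11*4 = 11 - 44 = -33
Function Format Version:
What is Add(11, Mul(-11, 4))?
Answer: -33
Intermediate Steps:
Add(11, Mul(-11, 4)) = Add(11, -44) = -33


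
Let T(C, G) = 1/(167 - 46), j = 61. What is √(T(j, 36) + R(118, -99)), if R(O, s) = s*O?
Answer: I*√1413521/11 ≈ 108.08*I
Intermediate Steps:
R(O, s) = O*s
T(C, G) = 1/121
√(T(j, 36) + R(118, -99)) = √(1/121 + 118*(-99)) = √(1/121 - 11682) = √(-1413521/121) = I*√1413521/11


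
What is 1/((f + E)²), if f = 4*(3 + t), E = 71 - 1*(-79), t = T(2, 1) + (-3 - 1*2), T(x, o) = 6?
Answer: 1/27556 ≈ 3.6290e-5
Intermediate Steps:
t = 1 (t = 6 + (-3 - 1*2) = 6 + (-3 - 2) = 6 - 5 = 1)
E = 150 (E = 71 + 79 = 150)
f = 16 (f = 4*(3 + 1) = 4*4 = 16)
1/((f + E)²) = 1/((16 + 150)²) = 1/(166²) = 1/27556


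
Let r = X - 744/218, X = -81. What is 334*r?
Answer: -3073134/109 ≈ -28194.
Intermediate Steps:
r = -9201/109 (r = -81 - 744/218 = -81 - 744*1/218 = -81 - 372/109 = -9201/109 ≈ -84.413)
334*r = 334*(-9201/109) = -3073134/109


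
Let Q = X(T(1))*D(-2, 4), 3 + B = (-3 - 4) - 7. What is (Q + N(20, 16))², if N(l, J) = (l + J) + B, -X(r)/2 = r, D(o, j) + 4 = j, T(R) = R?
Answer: 361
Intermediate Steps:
D(o, j) = -4 + j
B = -17 (B = -3 + ((-3 - 4) - 7) = -3 + (-7 - 7) = -3 - 14 = -17)
X(r) = -2*r
N(l, J) = -17 + J + l (N(l, J) = (l + J) - 17 = (J + l) - 17 = -17 + J + l)
Q = 0 (Q = (-2*1)*(-4 + 4) = -2*0 = 0)
(Q + N(20, 16))² = (0 + (-17 + 16 + 20))² = (0 + 19)² = 19² = 361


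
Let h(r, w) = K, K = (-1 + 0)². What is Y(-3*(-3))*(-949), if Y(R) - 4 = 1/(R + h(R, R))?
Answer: -38909/10 ≈ -3890.9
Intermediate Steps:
K = 1 (K = (-1)² = 1)
h(r, w) = 1
Y(R) = 4 + 1/(1 + R) (Y(R) = 4 + 1/(R + 1) = 4 + 1/(1 + R))
Y(-3*(-3))*(-949) = ((5 + 4*(-3*(-3)))/(1 - 3*(-3)))*(-949) = ((5 + 4*9)/(1 + 9))*(-949) = ((5 + 36)/10)*(-949) = ((⅒)*41)*(-949) = (41/10)*(-949) = -38909/10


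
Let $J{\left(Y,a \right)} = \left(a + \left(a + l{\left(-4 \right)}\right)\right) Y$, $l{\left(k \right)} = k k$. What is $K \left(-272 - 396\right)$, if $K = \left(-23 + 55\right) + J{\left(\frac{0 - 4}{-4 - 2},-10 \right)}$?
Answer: $- \frac{58784}{3} \approx -19595.0$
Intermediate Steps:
$l{\left(k \right)} = k^{2}$
$J{\left(Y,a \right)} = Y \left(16 + 2 a\right)$ ($J{\left(Y,a \right)} = \left(a + \left(a + \left(-4\right)^{2}\right)\right) Y = \left(a + \left(a + 16\right)\right) Y = \left(a + \left(16 + a\right)\right) Y = \left(16 + 2 a\right) Y = Y \left(16 + 2 a\right)$)
$K = \frac{88}{3}$ ($K = \left(-23 + 55\right) + 2 \frac{0 - 4}{-4 - 2} \left(8 - 10\right) = 32 + 2 \left(- \frac{4}{-6}\right) \left(-2\right) = 32 + 2 \left(\left(-4\right) \left(- \frac{1}{6}\right)\right) \left(-2\right) = 32 + 2 \cdot \frac{2}{3} \left(-2\right) = 32 - \frac{8}{3} = \frac{88}{3} \approx 29.333$)
$K \left(-272 - 396\right) = \frac{88 \left(-272 - 396\right)}{3} = \frac{88}{3} \left(-668\right) = - \frac{58784}{3}$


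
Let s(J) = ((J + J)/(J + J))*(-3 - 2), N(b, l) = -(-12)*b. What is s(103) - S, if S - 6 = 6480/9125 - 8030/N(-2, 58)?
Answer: -7583827/21900 ≈ -346.29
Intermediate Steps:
N(b, l) = 12*b
S = 7474327/21900 (S = 6 + (6480/9125 - 8030/(12*(-2))) = 6 + (6480*(1/9125) - 8030/(-24)) = 6 + (1296/1825 - 8030*(-1/24)) = 6 + (1296/1825 + 4015/12) = 6 + 7342927/21900 = 7474327/21900 ≈ 341.29)
s(J) = -5 (s(J) = ((2*J)/((2*J)))*(-5) = ((2*J)*(1/(2*J)))*(-5) = 1*(-5) = -5)
s(103) - S = -5 - 1*7474327/21900 = -5 - 7474327/21900 = -7583827/21900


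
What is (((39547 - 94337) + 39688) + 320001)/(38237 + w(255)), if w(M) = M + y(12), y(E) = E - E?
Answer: 304899/38492 ≈ 7.9211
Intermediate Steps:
y(E) = 0
w(M) = M (w(M) = M + 0 = M)
(((39547 - 94337) + 39688) + 320001)/(38237 + w(255)) = (((39547 - 94337) + 39688) + 320001)/(38237 + 255) = ((-54790 + 39688) + 320001)/38492 = (-15102 + 320001)*(1/38492) = 304899*(1/38492) = 304899/38492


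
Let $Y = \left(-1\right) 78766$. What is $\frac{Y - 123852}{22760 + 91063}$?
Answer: $- \frac{202618}{113823} \approx -1.7801$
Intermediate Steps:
$Y = -78766$
$\frac{Y - 123852}{22760 + 91063} = \frac{-78766 - 123852}{22760 + 91063} = - \frac{202618}{113823}$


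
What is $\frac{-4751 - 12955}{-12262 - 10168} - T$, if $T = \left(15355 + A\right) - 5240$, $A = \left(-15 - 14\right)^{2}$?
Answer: $- \frac{122862687}{11215} \approx -10955.0$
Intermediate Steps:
$A = 841$ ($A = \left(-15 - 14\right)^{2} = \left(-29\right)^{2} = 841$)
$T = 10956$ ($T = \left(15355 + 841\right) - 5240 = 16196 - 5240 = 10956$)
$\frac{-4751 - 12955}{-12262 - 10168} - T = \frac{-4751 - 12955}{-12262 - 10168} - 10956 = - \frac{17706}{-22430} - 10956 = \left(-17706\right) \left(- \frac{1}{22430}\right) - 10956 = \frac{8853}{11215} - 10956 = - \frac{122862687}{11215}$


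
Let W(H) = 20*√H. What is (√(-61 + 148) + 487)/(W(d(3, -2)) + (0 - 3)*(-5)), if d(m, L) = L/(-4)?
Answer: 1461/5 - 974*√2/5 - 2*√174/5 + 3*√87/5 ≈ 17.031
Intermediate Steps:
d(m, L) = -L/4 (d(m, L) = L*(-¼) = -L/4)
(√(-61 + 148) + 487)/(W(d(3, -2)) + (0 - 3)*(-5)) = (√(-61 + 148) + 487)/(20*√(-¼*(-2)) + (0 - 3)*(-5)) = (√87 + 487)/(20*√(½) - 3*(-5)) = (487 + √87)/(20*(√2/2) + 15) = (487 + √87)/(10*√2 + 15) = (487 + √87)/(15 + 10*√2)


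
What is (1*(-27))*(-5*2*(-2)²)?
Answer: 1080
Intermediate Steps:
(1*(-27))*(-5*2*(-2)²) = -(-270)*4 = -27*(-40) = 1080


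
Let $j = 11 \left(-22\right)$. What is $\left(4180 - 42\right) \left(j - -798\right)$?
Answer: $2300728$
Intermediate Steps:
$j = -242$
$\left(4180 - 42\right) \left(j - -798\right) = \left(4180 - 42\right) \left(-242 - -798\right) = 4138 \left(-242 + 798\right) = 4138 \cdot 556 = 2300728$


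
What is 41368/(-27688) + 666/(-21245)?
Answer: -112162921/73528945 ≈ -1.5254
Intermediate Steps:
41368/(-27688) + 666/(-21245) = 41368*(-1/27688) + 666*(-1/21245) = -5171/3461 - 666/21245 = -112162921/73528945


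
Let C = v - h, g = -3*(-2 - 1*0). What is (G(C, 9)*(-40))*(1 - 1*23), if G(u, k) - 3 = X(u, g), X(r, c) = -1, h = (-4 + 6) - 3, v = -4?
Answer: 1760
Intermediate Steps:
g = 6 (g = -3*(-2 + 0) = -3*(-2) = 6)
h = -1 (h = 2 - 3 = -1)
C = -3 (C = -4 - 1*(-1) = -4 + 1 = -3)
G(u, k) = 2 (G(u, k) = 3 - 1 = 2)
(G(C, 9)*(-40))*(1 - 1*23) = (2*(-40))*(1 - 1*23) = -80*(1 - 23) = -80*(-22) = 1760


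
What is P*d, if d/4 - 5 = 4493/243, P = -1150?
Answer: -26256800/243 ≈ -1.0805e+5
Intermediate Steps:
d = 22832/243 (d = 20 + 4*(4493/243) = 20 + 17972/243 = 22832/243 ≈ 93.959)
P*d = -1150*22832/243 = -26256800/243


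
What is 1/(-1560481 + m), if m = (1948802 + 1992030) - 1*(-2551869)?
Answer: 1/4932220 ≈ 2.0275e-7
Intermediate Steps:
m = 6492701 (m = 3940832 + 2551869 = 6492701)
1/(-1560481 + m) = 1/(-1560481 + 6492701) = 1/4932220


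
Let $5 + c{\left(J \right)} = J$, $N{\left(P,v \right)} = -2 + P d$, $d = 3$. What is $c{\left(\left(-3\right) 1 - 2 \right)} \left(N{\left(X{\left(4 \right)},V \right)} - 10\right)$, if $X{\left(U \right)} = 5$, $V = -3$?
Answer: $-30$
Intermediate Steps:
$N{\left(P,v \right)} = -2 + 3 P$ ($N{\left(P,v \right)} = -2 + P 3 = -2 + 3 P$)
$c{\left(J \right)} = -5 + J$
$c{\left(\left(-3\right) 1 - 2 \right)} \left(N{\left(X{\left(4 \right)},V \right)} - 10\right) = \left(-5 - 5\right) \left(\left(-2 + 3 \cdot 5\right) - 10\right) = \left(-5 - 5\right) \left(\left(-2 + 15\right) - 10\right) = \left(-5 - 5\right) \left(13 - 10\right) = \left(-10\right) 3 = -30$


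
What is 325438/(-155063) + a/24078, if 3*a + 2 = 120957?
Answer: -163863563/386235198 ≈ -0.42426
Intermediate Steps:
a = 120955/3 (a = -2/3 + (1/3)*120957 = -2/3 + 40319 = 120955/3 ≈ 40318.)
325438/(-155063) + a/24078 = 325438/(-155063) + (120955/3)/24078 = 325438*(-1/155063) + (120955/3)*(1/24078) = -11222/5347 + 120955/72234 = -163863563/386235198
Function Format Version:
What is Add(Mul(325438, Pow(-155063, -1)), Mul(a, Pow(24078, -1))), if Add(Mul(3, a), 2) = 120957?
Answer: Rational(-163863563, 386235198) ≈ -0.42426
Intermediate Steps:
a = Rational(120955, 3) (a = Add(Rational(-2, 3), Mul(Rational(1, 3), 120957)) = Add(Rational(-2, 3), 40319) = Rational(120955, 3) ≈ 40318.)
Add(Mul(325438, Pow(-155063, -1)), Mul(a, Pow(24078, -1))) = Add(Mul(325438, Pow(-155063, -1)), Mul(Rational(120955, 3), Pow(24078, -1))) = Add(Mul(325438, Rational(-1, 155063)), Mul(Rational(120955, 3), Rational(1, 24078))) = Add(Rational(-11222, 5347), Rational(120955, 72234)) = Rational(-163863563, 386235198)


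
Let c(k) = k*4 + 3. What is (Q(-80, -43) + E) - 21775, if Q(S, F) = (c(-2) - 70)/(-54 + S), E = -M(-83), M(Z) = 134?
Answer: -2935731/134 ≈ -21908.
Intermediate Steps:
c(k) = 3 + 4*k (c(k) = 4*k + 3 = 3 + 4*k)
E = -134 (E = -1*134 = -134)
Q(S, F) = -75/(-54 + S) (Q(S, F) = ((3 + 4*(-2)) - 70)/(-54 + S) = ((3 - 8) - 70)/(-54 + S) = (-5 - 70)/(-54 + S) = -75/(-54 + S))
(Q(-80, -43) + E) - 21775 = (-75/(-54 - 80) - 134) - 21775 = (-75/(-134) - 134) - 21775 = (-75*(-1/134) - 134) - 21775 = (75/134 - 134) - 21775 = -17881/134 - 21775 = -2935731/134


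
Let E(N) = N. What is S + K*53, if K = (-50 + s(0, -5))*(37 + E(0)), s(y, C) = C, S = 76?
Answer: -107779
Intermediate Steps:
K = -2035 (K = (-50 - 5)*(37 + 0) = -55*37 = -2035)
S + K*53 = 76 - 2035*53 = 76 - 107855 = -107779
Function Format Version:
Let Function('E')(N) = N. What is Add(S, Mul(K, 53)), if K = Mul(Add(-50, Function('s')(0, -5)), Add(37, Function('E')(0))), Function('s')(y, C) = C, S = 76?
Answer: -107779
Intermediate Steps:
K = -2035 (K = Mul(Add(-50, -5), Add(37, 0)) = Mul(-55, 37) = -2035)
Add(S, Mul(K, 53)) = Add(76, Mul(-2035, 53)) = Add(76, -107855) = -107779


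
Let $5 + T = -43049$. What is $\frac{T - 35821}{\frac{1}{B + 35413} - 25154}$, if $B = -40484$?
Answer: $\frac{79995025}{25511187} \approx 3.1357$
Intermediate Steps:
$T = -43054$ ($T = -5 - 43049 = -43054$)
$\frac{T - 35821}{\frac{1}{B + 35413} - 25154} = \frac{-43054 - 35821}{\frac{1}{-40484 + 35413} - 25154} = - \frac{78875}{\frac{1}{-5071} - 25154} = - \frac{78875}{- \frac{1}{5071} - 25154} = - \frac{78875}{- \frac{127555935}{5071}} = \left(-78875\right) \left(- \frac{5071}{127555935}\right) = \frac{79995025}{25511187}$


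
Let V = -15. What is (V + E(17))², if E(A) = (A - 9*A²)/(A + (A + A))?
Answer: 38809/9 ≈ 4312.1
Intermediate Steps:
E(A) = (A - 9*A²)/(3*A) (E(A) = (A - 9*A²)/(A + 2*A) = (A - 9*A²)/((3*A)) = (A - 9*A²)*(1/(3*A)) = (A - 9*A²)/(3*A))
(V + E(17))² = (-15 + (⅓ - 3*17))² = (-15 + (⅓ - 51))² = (-15 - 152/3)² = (-197/3)² = 38809/9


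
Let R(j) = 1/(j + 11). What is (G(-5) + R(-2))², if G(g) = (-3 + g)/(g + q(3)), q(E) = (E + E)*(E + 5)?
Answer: 841/149769 ≈ 0.0056153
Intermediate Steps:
q(E) = 2*E*(5 + E) (q(E) = (2*E)*(5 + E) = 2*E*(5 + E))
R(j) = 1/(11 + j)
G(g) = (-3 + g)/(48 + g) (G(g) = (-3 + g)/(g + 2*3*(5 + 3)) = (-3 + g)/(g + 2*3*8) = (-3 + g)/(g + 48) = (-3 + g)/(48 + g))
(G(-5) + R(-2))² = ((-3 - 5)/(48 - 5) + 1/(11 - 2))² = (-8/43 + 1/9)² = ((1/43)*(-8) + ⅑)² = (-8/43 + ⅑)² = (-29/387)² = 841/149769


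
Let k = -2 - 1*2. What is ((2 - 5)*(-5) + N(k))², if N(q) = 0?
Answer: 225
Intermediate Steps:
k = -4 (k = -2 - 2 = -4)
((2 - 5)*(-5) + N(k))² = ((2 - 5)*(-5) + 0)² = (-3*(-5) + 0)² = (15 + 0)² = 15² = 225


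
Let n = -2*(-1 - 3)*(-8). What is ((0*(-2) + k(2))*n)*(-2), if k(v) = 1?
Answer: 128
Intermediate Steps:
n = -64 (n = -2*(-4)*(-8) = 8*(-8) = -64)
((0*(-2) + k(2))*n)*(-2) = ((0*(-2) + 1)*(-64))*(-2) = ((0 + 1)*(-64))*(-2) = (1*(-64))*(-2) = -64*(-2) = 128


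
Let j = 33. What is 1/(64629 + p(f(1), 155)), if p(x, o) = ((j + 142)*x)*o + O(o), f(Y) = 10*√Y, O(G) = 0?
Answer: 1/335879 ≈ 2.9773e-6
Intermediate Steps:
p(x, o) = 175*o*x (p(x, o) = ((33 + 142)*x)*o + 0 = (175*x)*o + 0 = 175*o*x + 0 = 175*o*x)
1/(64629 + p(f(1), 155)) = 1/(64629 + 175*155*(10*√1)) = 1/(64629 + 175*155*(10*1)) = 1/(64629 + 175*155*10) = 1/(64629 + 271250) = 1/335879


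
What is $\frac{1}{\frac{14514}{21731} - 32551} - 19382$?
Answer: $- \frac{13709882278725}{707351267} \approx -19382.0$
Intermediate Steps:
$\frac{1}{\frac{14514}{21731} - 32551} - 19382 = \frac{1}{- \frac{707351267}{21731}} - 19382 = - \frac{21731}{707351267} - 19382 = - \frac{13709882278725}{707351267}$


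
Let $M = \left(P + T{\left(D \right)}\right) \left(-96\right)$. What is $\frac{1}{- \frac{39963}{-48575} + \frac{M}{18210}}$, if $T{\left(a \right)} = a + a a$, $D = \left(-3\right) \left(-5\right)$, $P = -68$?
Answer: $- \frac{29485025}{2478139} \approx -11.898$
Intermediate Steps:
$D = 15$
$T{\left(a \right)} = a + a^{2}$
$M = -16512$ ($M = \left(-68 + 15 \left(1 + 15\right)\right) \left(-96\right) = \left(-68 + 15 \cdot 16\right) \left(-96\right) = \left(-68 + 240\right) \left(-96\right) = 172 \left(-96\right) = -16512$)
$\frac{1}{- \frac{39963}{-48575} + \frac{M}{18210}} = \frac{1}{- \frac{39963}{-48575} - \frac{16512}{18210}} = \frac{1}{\left(-39963\right) \left(- \frac{1}{48575}\right) - \frac{2752}{3035}} = \frac{1}{\frac{39963}{48575} - \frac{2752}{3035}} = \frac{1}{- \frac{2478139}{29485025}} = - \frac{29485025}{2478139}$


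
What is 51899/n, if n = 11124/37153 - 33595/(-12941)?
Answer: 24952882101727/1392110719 ≈ 17925.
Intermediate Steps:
n = 1392110719/480796973 (n = 11124*(1/37153) - 33595*(-1/12941) = 11124/37153 + 33595/12941 = 1392110719/480796973 ≈ 2.8954)
51899/n = 51899/(1392110719/480796973) = 51899*(480796973/1392110719) = 24952882101727/1392110719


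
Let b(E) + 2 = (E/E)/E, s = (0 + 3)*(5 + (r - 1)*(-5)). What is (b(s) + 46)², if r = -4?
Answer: 15689521/8100 ≈ 1937.0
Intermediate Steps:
s = 90 (s = (0 + 3)*(5 + (-4 - 1)*(-5)) = 3*(5 - 5*(-5)) = 3*(5 + 25) = 3*30 = 90)
b(E) = -2 + 1/E (b(E) = -2 + (E/E)/E = -2 + 1/E)
(b(s) + 46)² = ((-2 + 1/90) + 46)² = (-179/90 + 46)² = (3961/90)² = 15689521/8100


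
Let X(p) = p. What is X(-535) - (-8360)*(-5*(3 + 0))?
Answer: -125935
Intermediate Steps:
X(-535) - (-8360)*(-5*(3 + 0)) = -535 - (-8360)*(-5*(3 + 0)) = -535 - (-8360)*(-5*3) = -535 - (-8360)*(-15) = -535 - 1*125400 = -535 - 125400 = -125935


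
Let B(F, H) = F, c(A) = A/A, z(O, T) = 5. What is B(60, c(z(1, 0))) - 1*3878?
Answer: -3818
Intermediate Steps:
c(A) = 1
B(60, c(z(1, 0))) - 1*3878 = 60 - 1*3878 = 60 - 3878 = -3818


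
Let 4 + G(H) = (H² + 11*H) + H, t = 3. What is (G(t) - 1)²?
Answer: 1600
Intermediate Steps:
G(H) = -4 + H² + 12*H (G(H) = -4 + ((H² + 11*H) + H) = -4 + (H² + 12*H) = -4 + H² + 12*H)
(G(t) - 1)² = ((-4 + 3² + 12*3) - 1)² = ((-4 + 9 + 36) - 1)² = (41 - 1)² = 40² = 1600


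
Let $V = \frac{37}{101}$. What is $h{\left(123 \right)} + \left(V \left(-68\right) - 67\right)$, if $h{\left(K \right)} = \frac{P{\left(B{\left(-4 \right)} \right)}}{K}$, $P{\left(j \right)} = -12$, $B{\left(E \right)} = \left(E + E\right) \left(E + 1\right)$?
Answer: $- \frac{381007}{4141} \approx -92.008$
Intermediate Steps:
$B{\left(E \right)} = 2 E \left(1 + E\right)$
$V = \frac{37}{101}$ ($V = 37 \cdot \frac{1}{101} = \frac{37}{101} \approx 0.36634$)
$h{\left(K \right)} = - \frac{12}{K}$
$h{\left(123 \right)} + \left(V \left(-68\right) - 67\right) = - \frac{12}{123} + \left(\frac{37}{101} \left(-68\right) - 67\right) = \left(-12\right) \frac{1}{123} - \frac{9283}{101} = - \frac{4}{41} - \frac{9283}{101} = - \frac{381007}{4141}$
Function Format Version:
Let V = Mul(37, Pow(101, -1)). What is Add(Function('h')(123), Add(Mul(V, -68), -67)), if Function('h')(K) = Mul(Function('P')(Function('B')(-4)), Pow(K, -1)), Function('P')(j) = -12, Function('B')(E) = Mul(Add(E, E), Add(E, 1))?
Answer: Rational(-381007, 4141) ≈ -92.008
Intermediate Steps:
Function('B')(E) = Mul(2, E, Add(1, E)) (Function('B')(E) = Mul(Mul(2, E), Add(1, E)) = Mul(2, E, Add(1, E)))
V = Rational(37, 101) (V = Mul(37, Rational(1, 101)) = Rational(37, 101) ≈ 0.36634)
Function('h')(K) = Mul(-12, Pow(K, -1))
Add(Function('h')(123), Add(Mul(V, -68), -67)) = Add(Mul(-12, Pow(123, -1)), Add(Mul(Rational(37, 101), -68), -67)) = Add(Mul(-12, Rational(1, 123)), Add(Rational(-2516, 101), -67)) = Add(Rational(-4, 41), Rational(-9283, 101)) = Rational(-381007, 4141)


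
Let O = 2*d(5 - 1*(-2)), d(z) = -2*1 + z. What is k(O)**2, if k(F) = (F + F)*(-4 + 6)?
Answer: 1600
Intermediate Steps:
d(z) = -2 + z
O = 10 (O = 2*(-2 + (5 - 1*(-2))) = 2*(-2 + (5 + 2)) = 2*(-2 + 7) = 2*5 = 10)
k(F) = 4*F (k(F) = (2*F)*2 = 4*F)
k(O)**2 = (4*10)**2 = 40**2 = 1600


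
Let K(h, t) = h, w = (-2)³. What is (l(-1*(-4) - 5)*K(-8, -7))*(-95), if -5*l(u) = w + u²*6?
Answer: 304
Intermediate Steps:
w = -8
l(u) = 8/5 - 6*u²/5 (l(u) = -(-8 + u²*6)/5 = -(-8 + 6*u²)/5 = 8/5 - 6*u²/5)
(l(-1*(-4) - 5)*K(-8, -7))*(-95) = ((8/5 - 6*(-1*(-4) - 5)²/5)*(-8))*(-95) = ((8/5 - 6*(4 - 5)²/5)*(-8))*(-95) = ((8/5 - 6/5*(-1)²)*(-8))*(-95) = ((8/5 - 6/5*1)*(-8))*(-95) = ((8/5 - 6/5)*(-8))*(-95) = ((⅖)*(-8))*(-95) = -16/5*(-95) = 304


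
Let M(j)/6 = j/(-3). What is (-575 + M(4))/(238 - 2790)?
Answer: 53/232 ≈ 0.22845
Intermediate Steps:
M(j) = -2*j (M(j) = 6*(j/(-3)) = 6*(-j/3) = -2*j)
(-575 + M(4))/(238 - 2790) = (-575 - 2*4)/(238 - 2790) = (-575 - 8)/(-2552) = -583*(-1/2552) = 53/232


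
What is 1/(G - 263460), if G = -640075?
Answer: -1/903535 ≈ -1.1068e-6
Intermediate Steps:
1/(G - 263460) = 1/(-640075 - 263460) = 1/(-903535) = -1/903535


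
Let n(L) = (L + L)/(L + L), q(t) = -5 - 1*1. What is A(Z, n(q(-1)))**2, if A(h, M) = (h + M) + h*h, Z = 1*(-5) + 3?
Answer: 9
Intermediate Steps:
q(t) = -6 (q(t) = -5 - 1 = -6)
n(L) = 1 (n(L) = (2*L)/((2*L)) = (2*L)*(1/(2*L)) = 1)
Z = -2 (Z = -5 + 3 = -2)
A(h, M) = M + h + h**2 (A(h, M) = (M + h) + h**2 = M + h + h**2)
A(Z, n(q(-1)))**2 = (1 - 2 + (-2)**2)**2 = (1 - 2 + 4)**2 = 3**2 = 9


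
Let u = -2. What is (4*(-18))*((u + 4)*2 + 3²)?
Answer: -936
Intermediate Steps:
(4*(-18))*((u + 4)*2 + 3²) = (4*(-18))*((-2 + 4)*2 + 3²) = -72*(2*2 + 9) = -72*(4 + 9) = -72*13 = -936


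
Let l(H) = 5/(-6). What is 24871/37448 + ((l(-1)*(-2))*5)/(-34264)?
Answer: 159725227/240584676 ≈ 0.66390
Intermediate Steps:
l(H) = -⅚ (l(H) = 5*(-⅙) = -⅚)
24871/37448 + ((l(-1)*(-2))*5)/(-34264) = 24871/37448 + (-⅚*(-2)*5)/(-34264) = 24871*(1/37448) + ((5/3)*5)*(-1/34264) = 24871/37448 + (25/3)*(-1/34264) = 24871/37448 - 25/102792 = 159725227/240584676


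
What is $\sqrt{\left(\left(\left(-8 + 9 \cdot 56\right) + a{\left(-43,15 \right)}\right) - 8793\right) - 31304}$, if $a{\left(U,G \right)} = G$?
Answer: $i \sqrt{39586} \approx 198.96 i$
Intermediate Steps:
$\sqrt{\left(\left(\left(-8 + 9 \cdot 56\right) + a{\left(-43,15 \right)}\right) - 8793\right) - 31304} = \sqrt{\left(\left(\left(-8 + 9 \cdot 56\right) + 15\right) - 8793\right) - 31304} = \sqrt{\left(\left(\left(-8 + 504\right) + 15\right) - 8793\right) - 31304} = \sqrt{\left(\left(496 + 15\right) - 8793\right) - 31304} = \sqrt{\left(511 - 8793\right) - 31304} = \sqrt{-8282 - 31304} = \sqrt{-39586} = i \sqrt{39586}$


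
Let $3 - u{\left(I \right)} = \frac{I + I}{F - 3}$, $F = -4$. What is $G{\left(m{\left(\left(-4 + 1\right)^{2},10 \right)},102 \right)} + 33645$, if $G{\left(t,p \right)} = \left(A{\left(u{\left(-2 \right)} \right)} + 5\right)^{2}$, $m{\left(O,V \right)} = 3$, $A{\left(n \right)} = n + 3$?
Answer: $\frac{1653934}{49} \approx 33754.0$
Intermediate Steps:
$u{\left(I \right)} = 3 + \frac{2 I}{7}$ ($u{\left(I \right)} = 3 - \frac{I + I}{-4 - 3} = 3 - \frac{2 I}{-7} = 3 - 2 I \left(- \frac{1}{7}\right) = 3 - - \frac{2 I}{7} = 3 + \frac{2 I}{7}$)
$A{\left(n \right)} = 3 + n$
$G{\left(t,p \right)} = \frac{5329}{49}$ ($G{\left(t,p \right)} = \left(\left(3 + \left(3 + \frac{2}{7} \left(-2\right)\right)\right) + 5\right)^{2} = \left(\left(3 + \left(3 - \frac{4}{7}\right)\right) + 5\right)^{2} = \left(\left(3 + \frac{17}{7}\right) + 5\right)^{2} = \left(\frac{38}{7} + 5\right)^{2} = \left(\frac{73}{7}\right)^{2} = \frac{5329}{49}$)
$G{\left(m{\left(\left(-4 + 1\right)^{2},10 \right)},102 \right)} + 33645 = \frac{5329}{49} + 33645 = \frac{1653934}{49}$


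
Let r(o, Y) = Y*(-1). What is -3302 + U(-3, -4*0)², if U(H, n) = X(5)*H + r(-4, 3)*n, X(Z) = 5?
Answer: -3077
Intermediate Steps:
r(o, Y) = -Y
U(H, n) = -3*n + 5*H (U(H, n) = 5*H + (-1*3)*n = 5*H - 3*n = -3*n + 5*H)
-3302 + U(-3, -4*0)² = -3302 + (-(-12)*0 + 5*(-3))² = -3302 + (-3*0 - 15)² = -3302 + (0 - 15)² = -3302 + (-15)² = -3302 + 225 = -3077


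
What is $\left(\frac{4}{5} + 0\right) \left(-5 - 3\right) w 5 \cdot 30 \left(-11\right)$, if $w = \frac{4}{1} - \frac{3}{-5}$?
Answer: $48576$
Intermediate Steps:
$w = \frac{23}{5}$ ($w = 4 \cdot 1 - - \frac{3}{5} = 4 + \frac{3}{5} = \frac{23}{5} \approx 4.6$)
$\left(\frac{4}{5} + 0\right) \left(-5 - 3\right) w 5 \cdot 30 \left(-11\right) = \left(\frac{4}{5} + 0\right) \left(-5 - 3\right) \frac{23}{5} \cdot 5 \cdot 30 \left(-11\right) = \left(4 \cdot \frac{1}{5} + 0\right) \left(-8\right) \frac{23}{5} \cdot 5 \cdot 30 \left(-11\right) = \left(\frac{4}{5} + 0\right) \left(-8\right) \frac{23}{5} \cdot 5 \cdot 30 \left(-11\right) = \frac{4}{5} \left(-8\right) \frac{23}{5} \cdot 5 \cdot 30 \left(-11\right) = \left(- \frac{32}{5}\right) \frac{23}{5} \cdot 5 \cdot 30 \left(-11\right) = \left(- \frac{736}{25}\right) 5 \cdot 30 \left(-11\right) = \left(- \frac{736}{5}\right) 30 \left(-11\right) = \left(-4416\right) \left(-11\right) = 48576$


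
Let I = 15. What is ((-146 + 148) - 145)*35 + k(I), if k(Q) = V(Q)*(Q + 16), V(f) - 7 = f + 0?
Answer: -4323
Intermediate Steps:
V(f) = 7 + f (V(f) = 7 + (f + 0) = 7 + f)
k(Q) = (7 + Q)*(16 + Q) (k(Q) = (7 + Q)*(Q + 16) = (7 + Q)*(16 + Q))
((-146 + 148) - 145)*35 + k(I) = ((-146 + 148) - 145)*35 + (7 + 15)*(16 + 15) = (2 - 145)*35 + 22*31 = -143*35 + 682 = -5005 + 682 = -4323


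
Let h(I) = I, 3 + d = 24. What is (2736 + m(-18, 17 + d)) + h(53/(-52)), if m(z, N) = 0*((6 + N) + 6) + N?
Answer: 144195/52 ≈ 2773.0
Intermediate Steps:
d = 21 (d = -3 + 24 = 21)
m(z, N) = N (m(z, N) = 0*(12 + N) + N = 0 + N = N)
(2736 + m(-18, 17 + d)) + h(53/(-52)) = (2736 + (17 + 21)) + 53/(-52) = (2736 + 38) + 53*(-1/52) = 2774 - 53/52 = 144195/52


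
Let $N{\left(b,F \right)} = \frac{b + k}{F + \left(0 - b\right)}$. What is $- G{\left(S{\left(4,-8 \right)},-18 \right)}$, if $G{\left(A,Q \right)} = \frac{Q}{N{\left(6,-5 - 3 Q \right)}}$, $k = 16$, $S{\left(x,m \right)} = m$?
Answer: $\frac{387}{11} \approx 35.182$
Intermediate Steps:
$N{\left(b,F \right)} = \frac{16 + b}{F - b}$ ($N{\left(b,F \right)} = \frac{b + 16}{F + \left(0 - b\right)} = \frac{16 + b}{F - b}$)
$G{\left(A,Q \right)} = Q \left(- \frac{1}{2} - \frac{3 Q}{22}\right)$ ($G{\left(A,Q \right)} = \frac{Q}{\frac{1}{\left(-5 - 3 Q\right) - 6} \left(16 + 6\right)} = \frac{Q}{\frac{1}{\left(-5 - 3 Q\right) - 6} \cdot 22} = \frac{Q}{\frac{1}{-11 - 3 Q} 22} = \frac{Q}{22 \frac{1}{-11 - 3 Q}} = Q \left(- \frac{1}{2} - \frac{3 Q}{22}\right)$)
$- G{\left(S{\left(4,-8 \right)},-18 \right)} = - \frac{\left(-1\right) \left(-18\right) \left(11 + 3 \left(-18\right)\right)}{22} = - \frac{\left(-1\right) \left(-18\right) \left(11 - 54\right)}{22} = - \frac{\left(-1\right) \left(-18\right) \left(-43\right)}{22} = \left(-1\right) \left(- \frac{387}{11}\right) = \frac{387}{11}$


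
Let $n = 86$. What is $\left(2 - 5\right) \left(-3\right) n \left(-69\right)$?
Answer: $-53406$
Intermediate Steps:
$\left(2 - 5\right) \left(-3\right) n \left(-69\right) = \left(2 - 5\right) \left(-3\right) 86 \left(-69\right) = \left(-3\right) \left(-3\right) 86 \left(-69\right) = 9 \cdot 86 \left(-69\right) = 774 \left(-69\right) = -53406$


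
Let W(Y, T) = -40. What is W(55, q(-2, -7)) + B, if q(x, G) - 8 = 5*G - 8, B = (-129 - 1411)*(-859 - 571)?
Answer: 2202160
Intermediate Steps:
B = 2202200 (B = -1540*(-1430) = 2202200)
q(x, G) = 5*G (q(x, G) = 8 + (5*G - 8) = 8 + (-8 + 5*G) = 5*G)
W(55, q(-2, -7)) + B = -40 + 2202200 = 2202160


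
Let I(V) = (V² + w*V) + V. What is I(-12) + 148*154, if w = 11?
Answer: 22792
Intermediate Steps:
I(V) = V² + 12*V (I(V) = (V² + 11*V) + V = V² + 12*V)
I(-12) + 148*154 = -12*(12 - 12) + 148*154 = -12*0 + 22792 = 0 + 22792 = 22792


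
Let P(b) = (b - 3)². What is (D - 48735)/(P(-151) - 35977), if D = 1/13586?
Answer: 662113709/166577946 ≈ 3.9748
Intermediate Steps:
D = 1/13586 ≈ 7.3605e-5
P(b) = (-3 + b)²
(D - 48735)/(P(-151) - 35977) = (1/13586 - 48735)/((-3 - 151)² - 35977) = -662113709/(13586*((-154)² - 35977)) = -662113709/(13586*(23716 - 35977)) = -662113709/13586/(-12261) = -662113709/13586*(-1/12261) = 662113709/166577946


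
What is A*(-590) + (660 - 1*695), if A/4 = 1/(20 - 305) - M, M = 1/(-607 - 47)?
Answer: -62809/2071 ≈ -30.328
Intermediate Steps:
M = -1/654 (M = 1/(-654) = -1/654 ≈ -0.0015291)
A = -82/10355 (A = 4*(1/(20 - 305) - 1*(-1/654)) = 4*(1/(-285) + 1/654) = 4*(-1/285 + 1/654) = 4*(-41/20710) = -82/10355 ≈ -0.0079189)
A*(-590) + (660 - 1*695) = -82/10355*(-590) + (660 - 1*695) = 9676/2071 + (660 - 695) = 9676/2071 - 35 = -62809/2071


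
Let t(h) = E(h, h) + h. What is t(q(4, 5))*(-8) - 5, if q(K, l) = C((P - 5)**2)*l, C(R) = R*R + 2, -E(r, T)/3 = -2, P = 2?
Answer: -3373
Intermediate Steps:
E(r, T) = 6 (E(r, T) = -3*(-2) = 6)
C(R) = 2 + R**2 (C(R) = R**2 + 2 = 2 + R**2)
q(K, l) = 83*l (q(K, l) = (2 + ((2 - 5)**2)**2)*l = (2 + ((-3)**2)**2)*l = (2 + 9**2)*l = (2 + 81)*l = 83*l)
t(h) = 6 + h
t(q(4, 5))*(-8) - 5 = (6 + 83*5)*(-8) - 5 = (6 + 415)*(-8) - 5 = 421*(-8) - 5 = -3368 - 5 = -3373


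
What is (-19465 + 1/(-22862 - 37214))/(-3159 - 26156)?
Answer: 89952257/135471380 ≈ 0.66399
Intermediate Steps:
(-19465 + 1/(-22862 - 37214))/(-3159 - 26156) = (-19465 + 1/(-60076))/(-29315) = (-19465 - 1/60076)*(-1/29315) = -1169379341/60076*(-1/29315) = 89952257/135471380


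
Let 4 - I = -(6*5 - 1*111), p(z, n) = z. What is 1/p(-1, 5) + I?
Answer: -78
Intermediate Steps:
I = -77 (I = 4 - (-1)*(6*5 - 1*111) = 4 - (-1)*(30 - 111) = 4 - (-1)*(-81) = 4 - 1*81 = 4 - 81 = -77)
1/p(-1, 5) + I = 1/(-1) - 77 = -1 - 77 = -78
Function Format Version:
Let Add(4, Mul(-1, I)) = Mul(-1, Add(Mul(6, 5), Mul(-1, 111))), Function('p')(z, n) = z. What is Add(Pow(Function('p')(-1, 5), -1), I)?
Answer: -78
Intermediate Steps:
I = -77 (I = Add(4, Mul(-1, Mul(-1, Add(Mul(6, 5), Mul(-1, 111))))) = Add(4, Mul(-1, Mul(-1, Add(30, -111)))) = Add(4, Mul(-1, Mul(-1, -81))) = Add(4, Mul(-1, 81)) = Add(4, -81) = -77)
Add(Pow(Function('p')(-1, 5), -1), I) = Add(Pow(-1, -1), -77) = Add(-1, -77) = -78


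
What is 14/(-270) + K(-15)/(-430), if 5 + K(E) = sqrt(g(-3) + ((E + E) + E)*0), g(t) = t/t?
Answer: -247/5805 ≈ -0.042550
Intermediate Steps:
g(t) = 1
K(E) = -4 (K(E) = -5 + sqrt(1 + ((E + E) + E)*0) = -5 + sqrt(1 + (2*E + E)*0) = -5 + sqrt(1 + (3*E)*0) = -5 + sqrt(1 + 0) = -5 + sqrt(1) = -5 + 1 = -4)
14/(-270) + K(-15)/(-430) = 14/(-270) - 4/(-430) = 14*(-1/270) - 4*(-1/430) = -7/135 + 2/215 = -247/5805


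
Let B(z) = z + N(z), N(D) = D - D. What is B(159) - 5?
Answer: 154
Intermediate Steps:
N(D) = 0
B(z) = z (B(z) = z + 0 = z)
B(159) - 5 = 159 - 5 = 154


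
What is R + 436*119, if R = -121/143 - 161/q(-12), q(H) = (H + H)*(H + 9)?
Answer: 48560539/936 ≈ 51881.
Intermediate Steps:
q(H) = 2*H*(9 + H) (q(H) = (2*H)*(9 + H) = 2*H*(9 + H))
R = -2885/936 (R = -121/143 - 161*(-1/(24*(9 - 12))) = -121*1/143 - 161/(2*(-12)*(-3)) = -11/13 - 161/72 = -2885/936 ≈ -3.0823)
R + 436*119 = -2885/936 + 436*119 = -2885/936 + 51884 = 48560539/936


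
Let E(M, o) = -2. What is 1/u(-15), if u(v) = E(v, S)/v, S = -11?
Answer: 15/2 ≈ 7.5000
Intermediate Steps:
u(v) = -2/v
1/u(-15) = 1/(-2/(-15)) = 1/(-2*(-1/15)) = 1/(2/15) = 15/2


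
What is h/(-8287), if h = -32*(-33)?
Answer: -1056/8287 ≈ -0.12743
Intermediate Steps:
h = 1056
h/(-8287) = 1056/(-8287) = 1056*(-1/8287) = -1056/8287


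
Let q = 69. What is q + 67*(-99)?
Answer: -6564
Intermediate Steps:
q + 67*(-99) = 69 + 67*(-99) = 69 - 6633 = -6564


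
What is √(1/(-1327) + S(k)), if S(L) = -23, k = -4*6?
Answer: I*√40502694/1327 ≈ 4.7959*I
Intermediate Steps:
k = -24
√(1/(-1327) + S(k)) = √(1/(-1327) - 23) = √(-1/1327 - 23) = √(-30522/1327) = I*√40502694/1327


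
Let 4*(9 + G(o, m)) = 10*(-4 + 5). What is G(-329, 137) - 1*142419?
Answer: -284851/2 ≈ -1.4243e+5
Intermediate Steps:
G(o, m) = -13/2 (G(o, m) = -9 + (10*(-4 + 5))/4 = -9 + (10*1)/4 = -9 + (¼)*10 = -9 + 5/2 = -13/2)
G(-329, 137) - 1*142419 = -13/2 - 1*142419 = -13/2 - 142419 = -284851/2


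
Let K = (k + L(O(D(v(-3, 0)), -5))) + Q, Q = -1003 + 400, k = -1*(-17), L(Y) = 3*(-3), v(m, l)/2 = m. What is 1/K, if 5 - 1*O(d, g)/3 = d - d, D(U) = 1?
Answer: -1/595 ≈ -0.0016807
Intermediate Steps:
v(m, l) = 2*m
O(d, g) = 15 (O(d, g) = 15 - 3*(d - d) = 15 - 3*0 = 15 + 0 = 15)
L(Y) = -9
k = 17
Q = -603
K = -595 (K = (17 - 9) - 603 = 8 - 603 = -595)
1/K = 1/(-595) = -1/595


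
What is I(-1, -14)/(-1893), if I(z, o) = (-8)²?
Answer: -64/1893 ≈ -0.033809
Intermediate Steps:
I(z, o) = 64
I(-1, -14)/(-1893) = 64/(-1893) = -1/1893*64 = -64/1893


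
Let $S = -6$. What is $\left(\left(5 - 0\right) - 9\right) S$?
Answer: $24$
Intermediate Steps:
$\left(\left(5 - 0\right) - 9\right) S = \left(\left(5 - 0\right) - 9\right) \left(-6\right) = \left(\left(5 + 0\right) - 9\right) \left(-6\right) = \left(5 - 9\right) \left(-6\right) = \left(-4\right) \left(-6\right) = 24$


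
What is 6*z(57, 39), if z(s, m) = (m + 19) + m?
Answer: 582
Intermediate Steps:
z(s, m) = 19 + 2*m (z(s, m) = (19 + m) + m = 19 + 2*m)
6*z(57, 39) = 6*(19 + 2*39) = 6*(19 + 78) = 6*97 = 582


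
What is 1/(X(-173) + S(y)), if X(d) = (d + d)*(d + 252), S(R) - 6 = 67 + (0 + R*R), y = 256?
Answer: 1/38275 ≈ 2.6127e-5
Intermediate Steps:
S(R) = 73 + R² (S(R) = 6 + (67 + (0 + R*R)) = 6 + (67 + (0 + R²)) = 6 + (67 + R²) = 73 + R²)
X(d) = 2*d*(252 + d) (X(d) = (2*d)*(252 + d) = 2*d*(252 + d))
1/(X(-173) + S(y)) = 1/(2*(-173)*(252 - 173) + (73 + 256²)) = 1/(2*(-173)*79 + (73 + 65536)) = 1/(-27334 + 65609) = 1/38275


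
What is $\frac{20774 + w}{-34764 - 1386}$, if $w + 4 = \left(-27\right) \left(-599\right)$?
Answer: $- \frac{36943}{36150} \approx -1.0219$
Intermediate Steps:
$w = 16169$ ($w = -4 - -16173 = -4 + 16173 = 16169$)
$\frac{20774 + w}{-34764 - 1386} = \frac{20774 + 16169}{-34764 - 1386} = \frac{36943}{-36150} = 36943 \left(- \frac{1}{36150}\right) = - \frac{36943}{36150}$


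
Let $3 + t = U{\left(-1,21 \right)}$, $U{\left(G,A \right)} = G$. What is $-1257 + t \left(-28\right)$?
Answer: $-1145$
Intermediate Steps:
$t = -4$ ($t = -3 - 1 = -4$)
$-1257 + t \left(-28\right) = -1257 - -112 = -1257 + 112 = -1145$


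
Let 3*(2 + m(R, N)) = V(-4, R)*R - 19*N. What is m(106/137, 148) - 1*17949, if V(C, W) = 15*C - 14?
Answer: -7770949/411 ≈ -18907.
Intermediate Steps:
V(C, W) = -14 + 15*C
m(R, N) = -2 - 74*R/3 - 19*N/3 (m(R, N) = -2 + ((-14 + 15*(-4))*R - 19*N)/3 = -2 + ((-14 - 60)*R - 19*N)/3 = -2 + (-74*R - 19*N)/3 = -2 + (-74*R/3 - 19*N/3) = -2 - 74*R/3 - 19*N/3)
m(106/137, 148) - 1*17949 = (-2 - 7844/(3*137) - 19/3*148) - 1*17949 = (-2 - 7844/(3*137) - 2812/3) - 17949 = (-2 - 74/3*106/137 - 2812/3) - 17949 = (-2 - 7844/411 - 2812/3) - 17949 = -393910/411 - 17949 = -7770949/411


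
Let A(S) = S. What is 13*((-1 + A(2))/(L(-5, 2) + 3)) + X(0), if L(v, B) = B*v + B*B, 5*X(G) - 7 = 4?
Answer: -32/15 ≈ -2.1333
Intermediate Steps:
X(G) = 11/5 (X(G) = 7/5 + (⅕)*4 = 7/5 + ⅘ = 11/5)
L(v, B) = B² + B*v (L(v, B) = B*v + B² = B² + B*v)
13*((-1 + A(2))/(L(-5, 2) + 3)) + X(0) = 13*((-1 + 2)/(2*(2 - 5) + 3)) + 11/5 = 13*(1/(2*(-3) + 3)) + 11/5 = 13*(1/(-6 + 3)) + 11/5 = 13*(1/(-3)) + 11/5 = 13*(1*(-⅓)) + 11/5 = 13*(-⅓) + 11/5 = -13/3 + 11/5 = -32/15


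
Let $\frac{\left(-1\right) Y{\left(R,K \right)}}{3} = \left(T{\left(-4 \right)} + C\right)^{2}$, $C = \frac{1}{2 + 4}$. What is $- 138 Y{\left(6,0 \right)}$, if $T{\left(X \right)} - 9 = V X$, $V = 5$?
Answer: $\frac{97175}{2} \approx 48588.0$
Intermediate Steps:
$C = \frac{1}{6} \approx 0.16667$
$T{\left(X \right)} = 9 + 5 X$
$Y{\left(R,K \right)} = - \frac{4225}{12}$ ($Y{\left(R,K \right)} = - 3 \left(\left(9 + 5 \left(-4\right)\right) + \frac{1}{6}\right)^{2} = - 3 \left(\left(9 - 20\right) + \frac{1}{6}\right)^{2} = - 3 \left(-11 + \frac{1}{6}\right)^{2} = - 3 \left(- \frac{65}{6}\right)^{2} = \left(-3\right) \frac{4225}{36} = - \frac{4225}{12}$)
$- 138 Y{\left(6,0 \right)} = \left(-138\right) \left(- \frac{4225}{12}\right) = \frac{97175}{2}$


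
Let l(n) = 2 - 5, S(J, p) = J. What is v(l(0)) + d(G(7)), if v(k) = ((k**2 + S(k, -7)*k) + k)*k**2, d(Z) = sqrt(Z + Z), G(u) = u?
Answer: 135 + sqrt(14) ≈ 138.74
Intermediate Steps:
l(n) = -3
d(Z) = sqrt(2)*sqrt(Z) (d(Z) = sqrt(2*Z) = sqrt(2)*sqrt(Z))
v(k) = k**2*(k + 2*k**2) (v(k) = ((k**2 + k*k) + k)*k**2 = ((k**2 + k**2) + k)*k**2 = (2*k**2 + k)*k**2 = (k + 2*k**2)*k**2 = k**2*(k + 2*k**2))
v(l(0)) + d(G(7)) = (-3)**3*(1 + 2*(-3)) + sqrt(2)*sqrt(7) = -27*(1 - 6) + sqrt(14) = -27*(-5) + sqrt(14) = 135 + sqrt(14)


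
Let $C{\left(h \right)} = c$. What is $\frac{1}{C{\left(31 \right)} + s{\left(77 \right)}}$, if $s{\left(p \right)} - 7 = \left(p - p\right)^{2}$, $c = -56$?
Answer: $- \frac{1}{49} \approx -0.020408$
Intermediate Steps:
$C{\left(h \right)} = -56$
$s{\left(p \right)} = 7$ ($s{\left(p \right)} = 7 + \left(p - p\right)^{2} = 7 + 0^{2} = 7 + 0 = 7$)
$\frac{1}{C{\left(31 \right)} + s{\left(77 \right)}} = \frac{1}{-56 + 7} = \frac{1}{-49} = - \frac{1}{49}$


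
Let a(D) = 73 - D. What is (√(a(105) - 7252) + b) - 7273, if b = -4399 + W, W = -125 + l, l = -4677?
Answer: -16474 + 2*I*√1821 ≈ -16474.0 + 85.346*I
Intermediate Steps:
W = -4802 (W = -125 - 4677 = -4802)
b = -9201 (b = -4399 - 4802 = -9201)
(√(a(105) - 7252) + b) - 7273 = (√((73 - 1*105) - 7252) - 9201) - 7273 = (√((73 - 105) - 7252) - 9201) - 7273 = (√(-32 - 7252) - 9201) - 7273 = (√(-7284) - 9201) - 7273 = (2*I*√1821 - 9201) - 7273 = (-9201 + 2*I*√1821) - 7273 = -16474 + 2*I*√1821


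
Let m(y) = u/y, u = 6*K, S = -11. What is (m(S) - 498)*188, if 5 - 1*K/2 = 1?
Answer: -1038888/11 ≈ -94444.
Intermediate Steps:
K = 8 (K = 10 - 2*1 = 10 - 2 = 8)
u = 48 (u = 6*8 = 48)
m(y) = 48/y
(m(S) - 498)*188 = (48/(-11) - 498)*188 = (48*(-1/11) - 498)*188 = (-48/11 - 498)*188 = -5526/11*188 = -1038888/11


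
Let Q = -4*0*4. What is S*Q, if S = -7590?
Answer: 0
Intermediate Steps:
Q = 0 (Q = 0*4 = 0)
S*Q = -7590*0 = 0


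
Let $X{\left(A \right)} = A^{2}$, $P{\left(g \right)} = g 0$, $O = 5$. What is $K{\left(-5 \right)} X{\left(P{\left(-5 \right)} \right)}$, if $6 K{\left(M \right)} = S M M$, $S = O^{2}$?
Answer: $0$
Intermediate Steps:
$P{\left(g \right)} = 0$
$S = 25$ ($S = 5^{2} = 25$)
$K{\left(M \right)} = \frac{25 M^{2}}{6}$ ($K{\left(M \right)} = \frac{25 M M}{6} = \frac{25 M^{2}}{6}$)
$K{\left(-5 \right)} X{\left(P{\left(-5 \right)} \right)} = \frac{25 \left(-5\right)^{2}}{6} \cdot 0^{2} = \frac{25}{6} \cdot 25 \cdot 0 = \frac{625}{6} \cdot 0 = 0$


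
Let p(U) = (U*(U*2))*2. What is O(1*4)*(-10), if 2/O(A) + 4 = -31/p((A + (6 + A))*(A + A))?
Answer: 200704/40147 ≈ 4.9992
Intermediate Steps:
p(U) = 4*U² (p(U) = (U*(2*U))*2 = (2*U²)*2 = 4*U²)
O(A) = 2/(-4 - 31/(16*A²*(6 + 2*A)²)) (O(A) = 2/(-4 - 31*1/(4*(A + A)²*(A + (6 + A))²)) = 2/(-4 - 31*1/(16*A²*(6 + 2*A)²)) = 2/(-4 - 31/(16*A²*(6 + 2*A)²)))
O(1*4)*(-10) = -128*(1*4)²*(3 + 1*4)²/(31 + 256*(1*4)²*(3 + 1*4)²)*(-10) = -128*4²*(3 + 4)²/(31 + 256*4²*(3 + 4)²)*(-10) = -128*16*7²/(31 + 256*16*7²)*(-10) = -128*16*49/(31 + 256*16*49)*(-10) = -128*16*49/(31 + 200704)*(-10) = -128*16*49/200735*(-10) = -128*16*49*1/200735*(-10) = -100352/200735*(-10) = 200704/40147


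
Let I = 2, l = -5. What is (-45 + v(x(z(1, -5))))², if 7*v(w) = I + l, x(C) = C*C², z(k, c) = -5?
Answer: 101124/49 ≈ 2063.8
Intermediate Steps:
x(C) = C³
v(w) = -3/7 (v(w) = (2 - 5)/7 = (⅐)*(-3) = -3/7)
(-45 + v(x(z(1, -5))))² = (-45 - 3/7)² = (-318/7)² = 101124/49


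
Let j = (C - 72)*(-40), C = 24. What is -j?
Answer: -1920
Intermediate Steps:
j = 1920 (j = (24 - 72)*(-40) = -48*(-40) = 1920)
-j = -1*1920 = -1920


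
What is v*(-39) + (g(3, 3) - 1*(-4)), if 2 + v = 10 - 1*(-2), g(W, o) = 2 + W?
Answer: -381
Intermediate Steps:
v = 10 (v = -2 + (10 - 1*(-2)) = -2 + (10 + 2) = -2 + 12 = 10)
v*(-39) + (g(3, 3) - 1*(-4)) = 10*(-39) + ((2 + 3) - 1*(-4)) = -390 + (5 + 4) = -390 + 9 = -381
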